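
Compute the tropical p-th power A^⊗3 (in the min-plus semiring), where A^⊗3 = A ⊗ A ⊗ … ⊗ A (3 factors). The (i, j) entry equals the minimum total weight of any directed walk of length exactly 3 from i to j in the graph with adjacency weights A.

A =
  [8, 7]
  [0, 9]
A^⊗3 =
  [15, 14]
  [7, 15]

Each entry (A^⊗3)_ij equals the minimum over all length-3 walks i = v_0 → v_1 → … → v_3 = j of Σ_t A[v_t][v_{t+1}]. For example, for (i, j) = (0, 1) we minimise over 4 possible intermediate vertex sequences; the minimum is 14, attained along the walk 0 → 1 → 0 → 1.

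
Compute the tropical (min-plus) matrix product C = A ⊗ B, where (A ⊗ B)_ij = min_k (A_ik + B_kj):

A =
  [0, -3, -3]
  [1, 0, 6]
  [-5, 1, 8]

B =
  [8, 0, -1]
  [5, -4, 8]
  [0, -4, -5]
A ⊗ B =
  [-3, -7, -8]
  [5, -4, 0]
  [3, -5, -6]

Apply the min-plus product entry-by-entry:
  C[0][0] = min over k of (A[0][0] + B[0][0] = 0 + 8 = 8, A[0][1] + B[1][0] = -3 + 5 = 2, A[0][2] + B[2][0] = -3 + 0 = -3) = -3 (attained at k = 2)
  C[0][1] = min over k of (A[0][0] + B[0][1] = 0 + 0 = 0, A[0][1] + B[1][1] = -3 + -4 = -7, A[0][2] + B[2][1] = -3 + -4 = -7) = -7 (attained at k = 1)
  C[0][2] = min over k of (A[0][0] + B[0][2] = 0 + -1 = -1, A[0][1] + B[1][2] = -3 + 8 = 5, A[0][2] + B[2][2] = -3 + -5 = -8) = -8 (attained at k = 2)
  C[1][0] = min over k of (A[1][0] + B[0][0] = 1 + 8 = 9, A[1][1] + B[1][0] = 0 + 5 = 5, A[1][2] + B[2][0] = 6 + 0 = 6) = 5 (attained at k = 1)
  C[1][1] = min over k of (A[1][0] + B[0][1] = 1 + 0 = 1, A[1][1] + B[1][1] = 0 + -4 = -4, A[1][2] + B[2][1] = 6 + -4 = 2) = -4 (attained at k = 1)
  C[1][2] = min over k of (A[1][0] + B[0][2] = 1 + -1 = 0, A[1][1] + B[1][2] = 0 + 8 = 8, A[1][2] + B[2][2] = 6 + -5 = 1) = 0 (attained at k = 0)
  C[2][0] = min over k of (A[2][0] + B[0][0] = -5 + 8 = 3, A[2][1] + B[1][0] = 1 + 5 = 6, A[2][2] + B[2][0] = 8 + 0 = 8) = 3 (attained at k = 0)
  C[2][1] = min over k of (A[2][0] + B[0][1] = -5 + 0 = -5, A[2][1] + B[1][1] = 1 + -4 = -3, A[2][2] + B[2][1] = 8 + -4 = 4) = -5 (attained at k = 0)
  C[2][2] = min over k of (A[2][0] + B[0][2] = -5 + -1 = -6, A[2][1] + B[1][2] = 1 + 8 = 9, A[2][2] + B[2][2] = 8 + -5 = 3) = -6 (attained at k = 0)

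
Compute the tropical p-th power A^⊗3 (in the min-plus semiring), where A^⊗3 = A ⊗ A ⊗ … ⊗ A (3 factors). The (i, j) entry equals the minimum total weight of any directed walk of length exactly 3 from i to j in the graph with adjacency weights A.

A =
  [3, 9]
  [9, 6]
A^⊗3 =
  [9, 15]
  [15, 18]

Each entry (A^⊗3)_ij equals the minimum over all length-3 walks i = v_0 → v_1 → … → v_3 = j of Σ_t A[v_t][v_{t+1}]. For example, for (i, j) = (0, 1) we minimise over 4 possible intermediate vertex sequences; the minimum is 15, attained along the walk 0 → 0 → 0 → 1.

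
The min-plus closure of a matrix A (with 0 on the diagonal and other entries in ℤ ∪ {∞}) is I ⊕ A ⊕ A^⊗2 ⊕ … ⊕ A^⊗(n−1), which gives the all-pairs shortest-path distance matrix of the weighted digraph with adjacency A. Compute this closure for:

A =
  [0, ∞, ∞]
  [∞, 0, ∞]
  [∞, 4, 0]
Closure =
  [0, ∞, ∞]
  [∞, 0, ∞]
  [∞, 4, 0]

This is the Floyd-Warshall all-pairs shortest-path computation. For each intermediate vertex k = 0, 1, …, 2, update dist[i][j] ← min(dist[i][j], dist[i][k] + dist[k][j]). The final matrix gives, for each (i, j), the minimum total weight of any directed path from i to j (possibly empty when i = j).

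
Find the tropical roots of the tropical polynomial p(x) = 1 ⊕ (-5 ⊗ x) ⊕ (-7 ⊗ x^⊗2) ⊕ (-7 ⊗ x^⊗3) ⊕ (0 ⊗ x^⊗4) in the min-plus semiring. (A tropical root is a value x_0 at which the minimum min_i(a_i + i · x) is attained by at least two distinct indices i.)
Roots: {-7, 0, 2, 6}

Each tropical root is a break point of the lower envelope of the lines y = a_i + i · x (there are 5 lines, with slopes 0, 1, ..., 4). Only the lines that attain the minimum somewhere contribute to roots; other lines are dominated. Here the surviving (envelope) indices are i = 4, i = 3, i = 2, i = 1, i = 0.
Intersections between consecutive envelope lines give the roots: for adjacent envelope indices i < j the intersection is x = (a_i − a_j) / (j − i). Reading off the sorted break points: {-7, 0, 2, 6}.
Verification: at each break x_0, at least two indices attain the minimum of min_i(a_i + i · x_0).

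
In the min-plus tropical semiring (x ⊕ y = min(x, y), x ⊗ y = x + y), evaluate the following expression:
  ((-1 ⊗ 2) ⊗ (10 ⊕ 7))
((-1 ⊗ 2) ⊗ (10 ⊕ 7)) = 8

Expand innermost to outermost. Recall ⊕ takes the minimum of its arguments and ⊗ takes their sum. Working out the expression ((-1 ⊗ 2) ⊗ (10 ⊕ 7)) gives 8.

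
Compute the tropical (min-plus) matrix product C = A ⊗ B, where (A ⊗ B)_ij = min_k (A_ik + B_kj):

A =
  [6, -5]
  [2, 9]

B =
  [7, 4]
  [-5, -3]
A ⊗ B =
  [-10, -8]
  [4, 6]

Apply the min-plus product entry-by-entry:
  C[0][0] = min over k of (A[0][0] + B[0][0] = 6 + 7 = 13, A[0][1] + B[1][0] = -5 + -5 = -10) = -10 (attained at k = 1)
  C[0][1] = min over k of (A[0][0] + B[0][1] = 6 + 4 = 10, A[0][1] + B[1][1] = -5 + -3 = -8) = -8 (attained at k = 1)
  C[1][0] = min over k of (A[1][0] + B[0][0] = 2 + 7 = 9, A[1][1] + B[1][0] = 9 + -5 = 4) = 4 (attained at k = 1)
  C[1][1] = min over k of (A[1][0] + B[0][1] = 2 + 4 = 6, A[1][1] + B[1][1] = 9 + -3 = 6) = 6 (attained at k = 0)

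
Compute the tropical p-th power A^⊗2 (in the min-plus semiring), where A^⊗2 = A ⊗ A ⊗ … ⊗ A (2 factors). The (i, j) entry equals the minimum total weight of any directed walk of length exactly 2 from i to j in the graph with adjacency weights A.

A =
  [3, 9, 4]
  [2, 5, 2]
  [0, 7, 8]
A^⊗2 =
  [4, 11, 7]
  [2, 9, 6]
  [3, 9, 4]

Each entry (A^⊗2)_ij equals the minimum over all length-2 walks i = v_0 → v_1 → … → v_2 = j of Σ_t A[v_t][v_{t+1}]. For example, for (i, j) = (0, 2) we minimise over 3 possible intermediate vertex sequences; the minimum is 7, attained along the walk 0 → 0 → 2.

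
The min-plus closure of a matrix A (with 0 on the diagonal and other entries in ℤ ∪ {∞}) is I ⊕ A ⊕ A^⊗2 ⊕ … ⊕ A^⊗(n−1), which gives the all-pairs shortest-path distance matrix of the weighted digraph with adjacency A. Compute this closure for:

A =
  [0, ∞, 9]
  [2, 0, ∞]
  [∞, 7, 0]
Closure =
  [0, 16, 9]
  [2, 0, 11]
  [9, 7, 0]

This is the Floyd-Warshall all-pairs shortest-path computation. For each intermediate vertex k = 0, 1, …, 2, update dist[i][j] ← min(dist[i][j], dist[i][k] + dist[k][j]). The final matrix gives, for each (i, j), the minimum total weight of any directed path from i to j (possibly empty when i = j).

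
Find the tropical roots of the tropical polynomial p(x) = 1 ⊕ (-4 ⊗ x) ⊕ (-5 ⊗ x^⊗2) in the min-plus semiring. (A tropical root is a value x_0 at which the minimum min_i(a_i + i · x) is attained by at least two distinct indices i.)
Roots: {1, 5}

Each tropical root is a break point of the lower envelope of the lines y = a_i + i · x (there are 3 lines, with slopes 0, 1, ..., 2). Only the lines that attain the minimum somewhere contribute to roots; other lines are dominated. Here the surviving (envelope) indices are i = 2, i = 1, i = 0.
Intersections between consecutive envelope lines give the roots: for adjacent envelope indices i < j the intersection is x = (a_i − a_j) / (j − i). Reading off the sorted break points: {1, 5}.
Verification: at each break x_0, at least two indices attain the minimum of min_i(a_i + i · x_0).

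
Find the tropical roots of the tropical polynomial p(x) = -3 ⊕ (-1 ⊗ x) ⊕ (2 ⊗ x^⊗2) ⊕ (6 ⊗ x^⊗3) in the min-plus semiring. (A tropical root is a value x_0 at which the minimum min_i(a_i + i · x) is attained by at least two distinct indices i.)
Roots: {-4, -3, -2}

Each tropical root is a break point of the lower envelope of the lines y = a_i + i · x (there are 4 lines, with slopes 0, 1, ..., 3). Only the lines that attain the minimum somewhere contribute to roots; other lines are dominated. Here the surviving (envelope) indices are i = 3, i = 2, i = 1, i = 0.
Intersections between consecutive envelope lines give the roots: for adjacent envelope indices i < j the intersection is x = (a_i − a_j) / (j − i). Reading off the sorted break points: {-4, -3, -2}.
Verification: at each break x_0, at least two indices attain the minimum of min_i(a_i + i · x_0).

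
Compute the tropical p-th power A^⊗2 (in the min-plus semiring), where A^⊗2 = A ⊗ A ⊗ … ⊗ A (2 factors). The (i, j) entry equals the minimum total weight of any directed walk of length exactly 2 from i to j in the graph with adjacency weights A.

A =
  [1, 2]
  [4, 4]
A^⊗2 =
  [2, 3]
  [5, 6]

Each entry (A^⊗2)_ij equals the minimum over all length-2 walks i = v_0 → v_1 → … → v_2 = j of Σ_t A[v_t][v_{t+1}]. For example, for (i, j) = (0, 1) we minimise over 2 possible intermediate vertex sequences; the minimum is 3, attained along the walk 0 → 0 → 1.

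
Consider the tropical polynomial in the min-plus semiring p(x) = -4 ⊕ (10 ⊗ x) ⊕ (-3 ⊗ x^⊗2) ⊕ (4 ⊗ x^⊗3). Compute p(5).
p(5) = -4

A tropical monomial a ⊗ x^⊗i evaluates to a + i · x. Evaluating each term at x = 5:
  Term 0 contributes -4 + 0 · 5 = -4
  Term 1 contributes 10 + 1 · 5 = 15
  Term 2 contributes -3 + 2 · 5 = 7
  Term 3 contributes 4 + 3 · 5 = 19
p(5) = ⊕ of these = min[-4, 15, 7, 19] = -4.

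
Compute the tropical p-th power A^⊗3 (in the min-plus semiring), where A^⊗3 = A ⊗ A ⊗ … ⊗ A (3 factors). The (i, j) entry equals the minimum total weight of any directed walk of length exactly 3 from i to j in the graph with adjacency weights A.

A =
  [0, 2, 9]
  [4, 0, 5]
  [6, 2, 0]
A^⊗3 =
  [0, 2, 7]
  [4, 0, 5]
  [6, 2, 0]

Each entry (A^⊗3)_ij equals the minimum over all length-3 walks i = v_0 → v_1 → … → v_3 = j of Σ_t A[v_t][v_{t+1}]. For example, for (i, j) = (0, 2) we minimise over 9 possible intermediate vertex sequences; the minimum is 7, attained along the walk 0 → 0 → 1 → 2.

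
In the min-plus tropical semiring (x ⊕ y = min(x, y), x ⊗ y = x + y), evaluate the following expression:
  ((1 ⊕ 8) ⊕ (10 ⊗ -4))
((1 ⊕ 8) ⊕ (10 ⊗ -4)) = 1

Expand innermost to outermost. Recall ⊕ takes the minimum of its arguments and ⊗ takes their sum. Working out the expression ((1 ⊕ 8) ⊕ (10 ⊗ -4)) gives 1.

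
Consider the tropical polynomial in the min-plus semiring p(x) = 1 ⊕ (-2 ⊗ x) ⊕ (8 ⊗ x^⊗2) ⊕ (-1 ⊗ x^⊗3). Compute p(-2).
p(-2) = -7

A tropical monomial a ⊗ x^⊗i evaluates to a + i · x. Evaluating each term at x = -2:
  Term 0 contributes 1 + 0 · -2 = 1
  Term 1 contributes -2 + 1 · -2 = -4
  Term 2 contributes 8 + 2 · -2 = 4
  Term 3 contributes -1 + 3 · -2 = -7
p(-2) = ⊕ of these = min[1, -4, 4, -7] = -7.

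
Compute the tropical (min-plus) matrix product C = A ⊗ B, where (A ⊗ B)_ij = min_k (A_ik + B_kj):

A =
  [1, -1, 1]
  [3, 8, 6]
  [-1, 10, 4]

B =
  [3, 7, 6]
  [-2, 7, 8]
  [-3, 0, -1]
A ⊗ B =
  [-3, 1, 0]
  [3, 6, 5]
  [1, 4, 3]

Apply the min-plus product entry-by-entry:
  C[0][0] = min over k of (A[0][0] + B[0][0] = 1 + 3 = 4, A[0][1] + B[1][0] = -1 + -2 = -3, A[0][2] + B[2][0] = 1 + -3 = -2) = -3 (attained at k = 1)
  C[0][1] = min over k of (A[0][0] + B[0][1] = 1 + 7 = 8, A[0][1] + B[1][1] = -1 + 7 = 6, A[0][2] + B[2][1] = 1 + 0 = 1) = 1 (attained at k = 2)
  C[0][2] = min over k of (A[0][0] + B[0][2] = 1 + 6 = 7, A[0][1] + B[1][2] = -1 + 8 = 7, A[0][2] + B[2][2] = 1 + -1 = 0) = 0 (attained at k = 2)
  C[1][0] = min over k of (A[1][0] + B[0][0] = 3 + 3 = 6, A[1][1] + B[1][0] = 8 + -2 = 6, A[1][2] + B[2][0] = 6 + -3 = 3) = 3 (attained at k = 2)
  C[1][1] = min over k of (A[1][0] + B[0][1] = 3 + 7 = 10, A[1][1] + B[1][1] = 8 + 7 = 15, A[1][2] + B[2][1] = 6 + 0 = 6) = 6 (attained at k = 2)
  C[1][2] = min over k of (A[1][0] + B[0][2] = 3 + 6 = 9, A[1][1] + B[1][2] = 8 + 8 = 16, A[1][2] + B[2][2] = 6 + -1 = 5) = 5 (attained at k = 2)
  C[2][0] = min over k of (A[2][0] + B[0][0] = -1 + 3 = 2, A[2][1] + B[1][0] = 10 + -2 = 8, A[2][2] + B[2][0] = 4 + -3 = 1) = 1 (attained at k = 2)
  C[2][1] = min over k of (A[2][0] + B[0][1] = -1 + 7 = 6, A[2][1] + B[1][1] = 10 + 7 = 17, A[2][2] + B[2][1] = 4 + 0 = 4) = 4 (attained at k = 2)
  C[2][2] = min over k of (A[2][0] + B[0][2] = -1 + 6 = 5, A[2][1] + B[1][2] = 10 + 8 = 18, A[2][2] + B[2][2] = 4 + -1 = 3) = 3 (attained at k = 2)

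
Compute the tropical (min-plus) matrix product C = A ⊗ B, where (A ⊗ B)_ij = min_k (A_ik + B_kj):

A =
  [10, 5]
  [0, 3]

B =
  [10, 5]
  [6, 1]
A ⊗ B =
  [11, 6]
  [9, 4]

Apply the min-plus product entry-by-entry:
  C[0][0] = min over k of (A[0][0] + B[0][0] = 10 + 10 = 20, A[0][1] + B[1][0] = 5 + 6 = 11) = 11 (attained at k = 1)
  C[0][1] = min over k of (A[0][0] + B[0][1] = 10 + 5 = 15, A[0][1] + B[1][1] = 5 + 1 = 6) = 6 (attained at k = 1)
  C[1][0] = min over k of (A[1][0] + B[0][0] = 0 + 10 = 10, A[1][1] + B[1][0] = 3 + 6 = 9) = 9 (attained at k = 1)
  C[1][1] = min over k of (A[1][0] + B[0][1] = 0 + 5 = 5, A[1][1] + B[1][1] = 3 + 1 = 4) = 4 (attained at k = 1)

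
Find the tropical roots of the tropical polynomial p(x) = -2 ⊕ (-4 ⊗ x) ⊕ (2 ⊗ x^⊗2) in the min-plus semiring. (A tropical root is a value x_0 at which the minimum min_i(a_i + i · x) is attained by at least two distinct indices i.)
Roots: {-6, 2}

Each tropical root is a break point of the lower envelope of the lines y = a_i + i · x (there are 3 lines, with slopes 0, 1, ..., 2). Only the lines that attain the minimum somewhere contribute to roots; other lines are dominated. Here the surviving (envelope) indices are i = 2, i = 1, i = 0.
Intersections between consecutive envelope lines give the roots: for adjacent envelope indices i < j the intersection is x = (a_i − a_j) / (j − i). Reading off the sorted break points: {-6, 2}.
Verification: at each break x_0, at least two indices attain the minimum of min_i(a_i + i · x_0).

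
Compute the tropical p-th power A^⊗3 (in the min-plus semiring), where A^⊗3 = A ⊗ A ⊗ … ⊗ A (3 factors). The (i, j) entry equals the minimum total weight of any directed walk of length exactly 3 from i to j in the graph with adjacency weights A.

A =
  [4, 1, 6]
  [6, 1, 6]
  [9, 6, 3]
A^⊗3 =
  [8, 3, 8]
  [8, 3, 8]
  [13, 8, 9]

Each entry (A^⊗3)_ij equals the minimum over all length-3 walks i = v_0 → v_1 → … → v_3 = j of Σ_t A[v_t][v_{t+1}]. For example, for (i, j) = (0, 2) we minimise over 9 possible intermediate vertex sequences; the minimum is 8, attained along the walk 0 → 1 → 1 → 2.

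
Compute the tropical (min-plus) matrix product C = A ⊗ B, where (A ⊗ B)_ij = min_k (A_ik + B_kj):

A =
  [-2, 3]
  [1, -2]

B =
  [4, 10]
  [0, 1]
A ⊗ B =
  [2, 4]
  [-2, -1]

Apply the min-plus product entry-by-entry:
  C[0][0] = min over k of (A[0][0] + B[0][0] = -2 + 4 = 2, A[0][1] + B[1][0] = 3 + 0 = 3) = 2 (attained at k = 0)
  C[0][1] = min over k of (A[0][0] + B[0][1] = -2 + 10 = 8, A[0][1] + B[1][1] = 3 + 1 = 4) = 4 (attained at k = 1)
  C[1][0] = min over k of (A[1][0] + B[0][0] = 1 + 4 = 5, A[1][1] + B[1][0] = -2 + 0 = -2) = -2 (attained at k = 1)
  C[1][1] = min over k of (A[1][0] + B[0][1] = 1 + 10 = 11, A[1][1] + B[1][1] = -2 + 1 = -1) = -1 (attained at k = 1)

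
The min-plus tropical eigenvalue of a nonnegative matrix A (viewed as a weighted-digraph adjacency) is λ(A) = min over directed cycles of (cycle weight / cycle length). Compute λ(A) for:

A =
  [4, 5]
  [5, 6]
λ(A) = 4

Enumerate directed cycles and compute their means (weight / length). Sample:
  cycle 0 → 0: weight = 4, length = 1, mean = 4/1 ≈ 4.000
  cycle 1 → 1: weight = 6, length = 1, mean = 6/1 ≈ 6.000
  cycle 0 → 1 → 0: weight = 10, length = 2, mean = 10/2 ≈ 5.000
  cycle 1 → 0 → 1: weight = 10, length = 2, mean = 10/2 ≈ 5.000
Minimum mean = 4.000, attained e.g. along the cycle 0 → 0 with weight 4 and length 1. So λ(A) = 4/1 = 4.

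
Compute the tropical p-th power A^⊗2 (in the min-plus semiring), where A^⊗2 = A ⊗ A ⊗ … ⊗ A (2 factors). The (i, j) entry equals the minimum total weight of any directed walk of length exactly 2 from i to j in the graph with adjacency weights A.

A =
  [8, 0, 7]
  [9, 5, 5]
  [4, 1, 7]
A^⊗2 =
  [9, 5, 5]
  [9, 6, 10]
  [10, 4, 6]

Each entry (A^⊗2)_ij equals the minimum over all length-2 walks i = v_0 → v_1 → … → v_2 = j of Σ_t A[v_t][v_{t+1}]. For example, for (i, j) = (0, 2) we minimise over 3 possible intermediate vertex sequences; the minimum is 5, attained along the walk 0 → 1 → 2.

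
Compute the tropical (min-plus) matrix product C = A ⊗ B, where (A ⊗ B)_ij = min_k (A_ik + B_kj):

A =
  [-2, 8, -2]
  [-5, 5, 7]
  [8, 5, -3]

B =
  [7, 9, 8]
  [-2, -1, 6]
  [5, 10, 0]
A ⊗ B =
  [3, 7, -2]
  [2, 4, 3]
  [2, 4, -3]

Apply the min-plus product entry-by-entry:
  C[0][0] = min over k of (A[0][0] + B[0][0] = -2 + 7 = 5, A[0][1] + B[1][0] = 8 + -2 = 6, A[0][2] + B[2][0] = -2 + 5 = 3) = 3 (attained at k = 2)
  C[0][1] = min over k of (A[0][0] + B[0][1] = -2 + 9 = 7, A[0][1] + B[1][1] = 8 + -1 = 7, A[0][2] + B[2][1] = -2 + 10 = 8) = 7 (attained at k = 0)
  C[0][2] = min over k of (A[0][0] + B[0][2] = -2 + 8 = 6, A[0][1] + B[1][2] = 8 + 6 = 14, A[0][2] + B[2][2] = -2 + 0 = -2) = -2 (attained at k = 2)
  C[1][0] = min over k of (A[1][0] + B[0][0] = -5 + 7 = 2, A[1][1] + B[1][0] = 5 + -2 = 3, A[1][2] + B[2][0] = 7 + 5 = 12) = 2 (attained at k = 0)
  C[1][1] = min over k of (A[1][0] + B[0][1] = -5 + 9 = 4, A[1][1] + B[1][1] = 5 + -1 = 4, A[1][2] + B[2][1] = 7 + 10 = 17) = 4 (attained at k = 0)
  C[1][2] = min over k of (A[1][0] + B[0][2] = -5 + 8 = 3, A[1][1] + B[1][2] = 5 + 6 = 11, A[1][2] + B[2][2] = 7 + 0 = 7) = 3 (attained at k = 0)
  C[2][0] = min over k of (A[2][0] + B[0][0] = 8 + 7 = 15, A[2][1] + B[1][0] = 5 + -2 = 3, A[2][2] + B[2][0] = -3 + 5 = 2) = 2 (attained at k = 2)
  C[2][1] = min over k of (A[2][0] + B[0][1] = 8 + 9 = 17, A[2][1] + B[1][1] = 5 + -1 = 4, A[2][2] + B[2][1] = -3 + 10 = 7) = 4 (attained at k = 1)
  C[2][2] = min over k of (A[2][0] + B[0][2] = 8 + 8 = 16, A[2][1] + B[1][2] = 5 + 6 = 11, A[2][2] + B[2][2] = -3 + 0 = -3) = -3 (attained at k = 2)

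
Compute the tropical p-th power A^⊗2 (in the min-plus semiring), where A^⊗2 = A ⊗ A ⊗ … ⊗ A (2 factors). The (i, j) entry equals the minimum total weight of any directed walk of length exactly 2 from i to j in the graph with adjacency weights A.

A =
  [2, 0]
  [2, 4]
A^⊗2 =
  [2, 2]
  [4, 2]

Each entry (A^⊗2)_ij equals the minimum over all length-2 walks i = v_0 → v_1 → … → v_2 = j of Σ_t A[v_t][v_{t+1}]. For example, for (i, j) = (0, 1) we minimise over 2 possible intermediate vertex sequences; the minimum is 2, attained along the walk 0 → 0 → 1.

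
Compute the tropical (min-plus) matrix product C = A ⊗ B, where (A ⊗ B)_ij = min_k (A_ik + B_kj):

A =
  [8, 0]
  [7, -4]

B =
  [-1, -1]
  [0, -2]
A ⊗ B =
  [0, -2]
  [-4, -6]

Apply the min-plus product entry-by-entry:
  C[0][0] = min over k of (A[0][0] + B[0][0] = 8 + -1 = 7, A[0][1] + B[1][0] = 0 + 0 = 0) = 0 (attained at k = 1)
  C[0][1] = min over k of (A[0][0] + B[0][1] = 8 + -1 = 7, A[0][1] + B[1][1] = 0 + -2 = -2) = -2 (attained at k = 1)
  C[1][0] = min over k of (A[1][0] + B[0][0] = 7 + -1 = 6, A[1][1] + B[1][0] = -4 + 0 = -4) = -4 (attained at k = 1)
  C[1][1] = min over k of (A[1][0] + B[0][1] = 7 + -1 = 6, A[1][1] + B[1][1] = -4 + -2 = -6) = -6 (attained at k = 1)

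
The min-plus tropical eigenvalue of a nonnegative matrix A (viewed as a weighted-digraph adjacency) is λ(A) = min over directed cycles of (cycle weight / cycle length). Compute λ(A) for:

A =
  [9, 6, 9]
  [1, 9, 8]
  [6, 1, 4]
λ(A) = 7/2

Enumerate directed cycles and compute their means (weight / length). Sample:
  cycle 0 → 0: weight = 9, length = 1, mean = 9/1 ≈ 9.000
  cycle 1 → 1: weight = 9, length = 1, mean = 9/1 ≈ 9.000
  cycle 2 → 2: weight = 4, length = 1, mean = 4/1 ≈ 4.000
  cycle 0 → 1 → 0: weight = 7, length = 2, mean = 7/2 ≈ 3.500
  cycle 0 → 2 → 0: weight = 15, length = 2, mean = 15/2 ≈ 7.500
  cycle 1 → 0 → 1: weight = 7, length = 2, mean = 7/2 ≈ 3.500
Minimum mean = 3.500, attained e.g. along the cycle 0 → 1 → 0 with weight 7 and length 2. So λ(A) = 7/2 = 7/2.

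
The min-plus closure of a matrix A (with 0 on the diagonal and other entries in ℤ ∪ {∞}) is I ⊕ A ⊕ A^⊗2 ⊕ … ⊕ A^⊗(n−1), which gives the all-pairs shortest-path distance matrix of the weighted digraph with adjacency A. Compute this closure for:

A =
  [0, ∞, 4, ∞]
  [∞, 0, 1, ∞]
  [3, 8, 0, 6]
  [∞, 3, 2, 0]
Closure =
  [0, 12, 4, 10]
  [4, 0, 1, 7]
  [3, 8, 0, 6]
  [5, 3, 2, 0]

This is the Floyd-Warshall all-pairs shortest-path computation. For each intermediate vertex k = 0, 1, …, 3, update dist[i][j] ← min(dist[i][j], dist[i][k] + dist[k][j]). The final matrix gives, for each (i, j), the minimum total weight of any directed path from i to j (possibly empty when i = j).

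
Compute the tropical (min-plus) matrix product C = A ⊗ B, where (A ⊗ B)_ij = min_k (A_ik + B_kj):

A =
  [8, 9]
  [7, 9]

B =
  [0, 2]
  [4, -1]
A ⊗ B =
  [8, 8]
  [7, 8]

Apply the min-plus product entry-by-entry:
  C[0][0] = min over k of (A[0][0] + B[0][0] = 8 + 0 = 8, A[0][1] + B[1][0] = 9 + 4 = 13) = 8 (attained at k = 0)
  C[0][1] = min over k of (A[0][0] + B[0][1] = 8 + 2 = 10, A[0][1] + B[1][1] = 9 + -1 = 8) = 8 (attained at k = 1)
  C[1][0] = min over k of (A[1][0] + B[0][0] = 7 + 0 = 7, A[1][1] + B[1][0] = 9 + 4 = 13) = 7 (attained at k = 0)
  C[1][1] = min over k of (A[1][0] + B[0][1] = 7 + 2 = 9, A[1][1] + B[1][1] = 9 + -1 = 8) = 8 (attained at k = 1)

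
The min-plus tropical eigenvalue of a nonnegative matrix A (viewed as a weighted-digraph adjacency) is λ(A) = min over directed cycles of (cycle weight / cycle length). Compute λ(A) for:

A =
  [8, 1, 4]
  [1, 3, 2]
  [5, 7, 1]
λ(A) = 1

Enumerate directed cycles and compute their means (weight / length). Sample:
  cycle 0 → 0: weight = 8, length = 1, mean = 8/1 ≈ 8.000
  cycle 1 → 1: weight = 3, length = 1, mean = 3/1 ≈ 3.000
  cycle 2 → 2: weight = 1, length = 1, mean = 1/1 ≈ 1.000
  cycle 0 → 1 → 0: weight = 2, length = 2, mean = 2/2 ≈ 1.000
  cycle 0 → 2 → 0: weight = 9, length = 2, mean = 9/2 ≈ 4.500
  cycle 1 → 0 → 1: weight = 2, length = 2, mean = 2/2 ≈ 1.000
Minimum mean = 1.000, attained e.g. along the cycle 2 → 2 with weight 1 and length 1. So λ(A) = 1/1 = 1.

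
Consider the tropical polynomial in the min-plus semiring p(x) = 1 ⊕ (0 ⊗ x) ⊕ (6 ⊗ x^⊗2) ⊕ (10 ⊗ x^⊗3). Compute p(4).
p(4) = 1

A tropical monomial a ⊗ x^⊗i evaluates to a + i · x. Evaluating each term at x = 4:
  Term 0 contributes 1 + 0 · 4 = 1
  Term 1 contributes 0 + 1 · 4 = 4
  Term 2 contributes 6 + 2 · 4 = 14
  Term 3 contributes 10 + 3 · 4 = 22
p(4) = ⊕ of these = min[1, 4, 14, 22] = 1.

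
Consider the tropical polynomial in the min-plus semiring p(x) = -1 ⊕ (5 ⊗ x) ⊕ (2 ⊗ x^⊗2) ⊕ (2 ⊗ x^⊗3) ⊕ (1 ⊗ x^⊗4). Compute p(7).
p(7) = -1

A tropical monomial a ⊗ x^⊗i evaluates to a + i · x. Evaluating each term at x = 7:
  Term 0 contributes -1 + 0 · 7 = -1
  Term 1 contributes 5 + 1 · 7 = 12
  Term 2 contributes 2 + 2 · 7 = 16
  Term 3 contributes 2 + 3 · 7 = 23
  Term 4 contributes 1 + 4 · 7 = 29
p(7) = ⊕ of these = min[-1, 12, 16, 23, 29] = -1.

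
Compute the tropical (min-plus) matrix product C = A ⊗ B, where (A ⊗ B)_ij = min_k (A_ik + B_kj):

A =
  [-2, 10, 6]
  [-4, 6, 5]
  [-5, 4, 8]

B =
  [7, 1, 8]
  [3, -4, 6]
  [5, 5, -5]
A ⊗ B =
  [5, -1, 1]
  [3, -3, 0]
  [2, -4, 3]

Apply the min-plus product entry-by-entry:
  C[0][0] = min over k of (A[0][0] + B[0][0] = -2 + 7 = 5, A[0][1] + B[1][0] = 10 + 3 = 13, A[0][2] + B[2][0] = 6 + 5 = 11) = 5 (attained at k = 0)
  C[0][1] = min over k of (A[0][0] + B[0][1] = -2 + 1 = -1, A[0][1] + B[1][1] = 10 + -4 = 6, A[0][2] + B[2][1] = 6 + 5 = 11) = -1 (attained at k = 0)
  C[0][2] = min over k of (A[0][0] + B[0][2] = -2 + 8 = 6, A[0][1] + B[1][2] = 10 + 6 = 16, A[0][2] + B[2][2] = 6 + -5 = 1) = 1 (attained at k = 2)
  C[1][0] = min over k of (A[1][0] + B[0][0] = -4 + 7 = 3, A[1][1] + B[1][0] = 6 + 3 = 9, A[1][2] + B[2][0] = 5 + 5 = 10) = 3 (attained at k = 0)
  C[1][1] = min over k of (A[1][0] + B[0][1] = -4 + 1 = -3, A[1][1] + B[1][1] = 6 + -4 = 2, A[1][2] + B[2][1] = 5 + 5 = 10) = -3 (attained at k = 0)
  C[1][2] = min over k of (A[1][0] + B[0][2] = -4 + 8 = 4, A[1][1] + B[1][2] = 6 + 6 = 12, A[1][2] + B[2][2] = 5 + -5 = 0) = 0 (attained at k = 2)
  C[2][0] = min over k of (A[2][0] + B[0][0] = -5 + 7 = 2, A[2][1] + B[1][0] = 4 + 3 = 7, A[2][2] + B[2][0] = 8 + 5 = 13) = 2 (attained at k = 0)
  C[2][1] = min over k of (A[2][0] + B[0][1] = -5 + 1 = -4, A[2][1] + B[1][1] = 4 + -4 = 0, A[2][2] + B[2][1] = 8 + 5 = 13) = -4 (attained at k = 0)
  C[2][2] = min over k of (A[2][0] + B[0][2] = -5 + 8 = 3, A[2][1] + B[1][2] = 4 + 6 = 10, A[2][2] + B[2][2] = 8 + -5 = 3) = 3 (attained at k = 0)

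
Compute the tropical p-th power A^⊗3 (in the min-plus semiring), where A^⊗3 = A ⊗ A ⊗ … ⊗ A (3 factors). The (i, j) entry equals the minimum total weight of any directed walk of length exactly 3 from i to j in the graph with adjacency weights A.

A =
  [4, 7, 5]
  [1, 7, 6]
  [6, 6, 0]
A^⊗3 =
  [11, 11, 5]
  [9, 12, 6]
  [6, 6, 0]

Each entry (A^⊗3)_ij equals the minimum over all length-3 walks i = v_0 → v_1 → … → v_3 = j of Σ_t A[v_t][v_{t+1}]. For example, for (i, j) = (0, 2) we minimise over 9 possible intermediate vertex sequences; the minimum is 5, attained along the walk 0 → 2 → 2 → 2.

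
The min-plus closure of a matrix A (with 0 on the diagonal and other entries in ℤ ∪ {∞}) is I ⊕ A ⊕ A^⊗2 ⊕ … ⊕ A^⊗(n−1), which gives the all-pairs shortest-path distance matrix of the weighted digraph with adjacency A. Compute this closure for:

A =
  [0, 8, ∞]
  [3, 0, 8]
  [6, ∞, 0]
Closure =
  [0, 8, 16]
  [3, 0, 8]
  [6, 14, 0]

This is the Floyd-Warshall all-pairs shortest-path computation. For each intermediate vertex k = 0, 1, …, 2, update dist[i][j] ← min(dist[i][j], dist[i][k] + dist[k][j]). The final matrix gives, for each (i, j), the minimum total weight of any directed path from i to j (possibly empty when i = j).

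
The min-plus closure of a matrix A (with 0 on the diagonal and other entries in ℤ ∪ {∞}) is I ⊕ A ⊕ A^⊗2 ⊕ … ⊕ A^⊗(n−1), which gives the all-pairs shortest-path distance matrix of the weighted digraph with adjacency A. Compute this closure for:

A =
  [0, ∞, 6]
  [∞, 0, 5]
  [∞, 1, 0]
Closure =
  [0, 7, 6]
  [∞, 0, 5]
  [∞, 1, 0]

This is the Floyd-Warshall all-pairs shortest-path computation. For each intermediate vertex k = 0, 1, …, 2, update dist[i][j] ← min(dist[i][j], dist[i][k] + dist[k][j]). The final matrix gives, for each (i, j), the minimum total weight of any directed path from i to j (possibly empty when i = j).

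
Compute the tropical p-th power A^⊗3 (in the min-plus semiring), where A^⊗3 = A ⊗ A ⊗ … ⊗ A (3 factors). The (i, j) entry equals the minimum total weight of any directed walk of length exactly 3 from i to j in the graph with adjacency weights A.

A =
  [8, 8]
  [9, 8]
A^⊗3 =
  [24, 24]
  [25, 24]

Each entry (A^⊗3)_ij equals the minimum over all length-3 walks i = v_0 → v_1 → … → v_3 = j of Σ_t A[v_t][v_{t+1}]. For example, for (i, j) = (0, 1) we minimise over 4 possible intermediate vertex sequences; the minimum is 24, attained along the walk 0 → 0 → 0 → 1.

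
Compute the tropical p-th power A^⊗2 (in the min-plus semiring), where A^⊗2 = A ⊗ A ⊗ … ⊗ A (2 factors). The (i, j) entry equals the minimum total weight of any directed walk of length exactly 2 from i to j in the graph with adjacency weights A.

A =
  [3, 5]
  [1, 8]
A^⊗2 =
  [6, 8]
  [4, 6]

Each entry (A^⊗2)_ij equals the minimum over all length-2 walks i = v_0 → v_1 → … → v_2 = j of Σ_t A[v_t][v_{t+1}]. For example, for (i, j) = (0, 1) we minimise over 2 possible intermediate vertex sequences; the minimum is 8, attained along the walk 0 → 0 → 1.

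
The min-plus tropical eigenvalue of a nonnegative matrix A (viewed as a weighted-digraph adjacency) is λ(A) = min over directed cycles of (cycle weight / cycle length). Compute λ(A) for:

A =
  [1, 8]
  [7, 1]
λ(A) = 1

Enumerate directed cycles and compute their means (weight / length). Sample:
  cycle 0 → 0: weight = 1, length = 1, mean = 1/1 ≈ 1.000
  cycle 1 → 1: weight = 1, length = 1, mean = 1/1 ≈ 1.000
  cycle 0 → 1 → 0: weight = 15, length = 2, mean = 15/2 ≈ 7.500
  cycle 1 → 0 → 1: weight = 15, length = 2, mean = 15/2 ≈ 7.500
Minimum mean = 1.000, attained e.g. along the cycle 0 → 0 with weight 1 and length 1. So λ(A) = 1/1 = 1.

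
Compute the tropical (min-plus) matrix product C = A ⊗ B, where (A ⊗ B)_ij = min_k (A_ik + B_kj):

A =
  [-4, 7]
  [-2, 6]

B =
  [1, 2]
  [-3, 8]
A ⊗ B =
  [-3, -2]
  [-1, 0]

Apply the min-plus product entry-by-entry:
  C[0][0] = min over k of (A[0][0] + B[0][0] = -4 + 1 = -3, A[0][1] + B[1][0] = 7 + -3 = 4) = -3 (attained at k = 0)
  C[0][1] = min over k of (A[0][0] + B[0][1] = -4 + 2 = -2, A[0][1] + B[1][1] = 7 + 8 = 15) = -2 (attained at k = 0)
  C[1][0] = min over k of (A[1][0] + B[0][0] = -2 + 1 = -1, A[1][1] + B[1][0] = 6 + -3 = 3) = -1 (attained at k = 0)
  C[1][1] = min over k of (A[1][0] + B[0][1] = -2 + 2 = 0, A[1][1] + B[1][1] = 6 + 8 = 14) = 0 (attained at k = 0)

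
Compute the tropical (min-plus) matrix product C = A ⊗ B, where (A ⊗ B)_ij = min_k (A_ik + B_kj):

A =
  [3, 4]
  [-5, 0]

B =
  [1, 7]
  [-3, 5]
A ⊗ B =
  [1, 9]
  [-4, 2]

Apply the min-plus product entry-by-entry:
  C[0][0] = min over k of (A[0][0] + B[0][0] = 3 + 1 = 4, A[0][1] + B[1][0] = 4 + -3 = 1) = 1 (attained at k = 1)
  C[0][1] = min over k of (A[0][0] + B[0][1] = 3 + 7 = 10, A[0][1] + B[1][1] = 4 + 5 = 9) = 9 (attained at k = 1)
  C[1][0] = min over k of (A[1][0] + B[0][0] = -5 + 1 = -4, A[1][1] + B[1][0] = 0 + -3 = -3) = -4 (attained at k = 0)
  C[1][1] = min over k of (A[1][0] + B[0][1] = -5 + 7 = 2, A[1][1] + B[1][1] = 0 + 5 = 5) = 2 (attained at k = 0)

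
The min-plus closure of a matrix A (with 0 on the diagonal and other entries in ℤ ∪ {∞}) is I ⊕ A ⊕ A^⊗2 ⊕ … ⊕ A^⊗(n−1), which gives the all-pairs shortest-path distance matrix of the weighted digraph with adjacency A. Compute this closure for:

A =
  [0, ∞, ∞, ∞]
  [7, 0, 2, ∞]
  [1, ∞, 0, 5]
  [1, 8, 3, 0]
Closure =
  [0, ∞, ∞, ∞]
  [3, 0, 2, 7]
  [1, 13, 0, 5]
  [1, 8, 3, 0]

This is the Floyd-Warshall all-pairs shortest-path computation. For each intermediate vertex k = 0, 1, …, 3, update dist[i][j] ← min(dist[i][j], dist[i][k] + dist[k][j]). The final matrix gives, for each (i, j), the minimum total weight of any directed path from i to j (possibly empty when i = j).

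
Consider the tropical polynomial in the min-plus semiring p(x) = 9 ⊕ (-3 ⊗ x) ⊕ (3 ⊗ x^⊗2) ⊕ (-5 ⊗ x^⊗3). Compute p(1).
p(1) = -2

A tropical monomial a ⊗ x^⊗i evaluates to a + i · x. Evaluating each term at x = 1:
  Term 0 contributes 9 + 0 · 1 = 9
  Term 1 contributes -3 + 1 · 1 = -2
  Term 2 contributes 3 + 2 · 1 = 5
  Term 3 contributes -5 + 3 · 1 = -2
p(1) = ⊕ of these = min[9, -2, 5, -2] = -2.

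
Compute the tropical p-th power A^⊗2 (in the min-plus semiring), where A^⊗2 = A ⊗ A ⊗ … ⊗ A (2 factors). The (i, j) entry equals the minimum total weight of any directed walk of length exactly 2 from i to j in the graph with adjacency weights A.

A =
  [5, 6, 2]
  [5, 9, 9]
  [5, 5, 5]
A^⊗2 =
  [7, 7, 7]
  [10, 11, 7]
  [10, 10, 7]

Each entry (A^⊗2)_ij equals the minimum over all length-2 walks i = v_0 → v_1 → … → v_2 = j of Σ_t A[v_t][v_{t+1}]. For example, for (i, j) = (0, 2) we minimise over 3 possible intermediate vertex sequences; the minimum is 7, attained along the walk 0 → 0 → 2.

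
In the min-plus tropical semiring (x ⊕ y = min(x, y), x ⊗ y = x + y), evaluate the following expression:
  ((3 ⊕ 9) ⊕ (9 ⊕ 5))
((3 ⊕ 9) ⊕ (9 ⊕ 5)) = 3

Expand innermost to outermost. Recall ⊕ takes the minimum of its arguments and ⊗ takes their sum. Working out the expression ((3 ⊕ 9) ⊕ (9 ⊕ 5)) gives 3.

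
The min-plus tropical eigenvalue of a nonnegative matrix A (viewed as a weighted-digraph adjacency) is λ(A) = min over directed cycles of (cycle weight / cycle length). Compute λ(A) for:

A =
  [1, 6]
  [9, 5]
λ(A) = 1

Enumerate directed cycles and compute their means (weight / length). Sample:
  cycle 0 → 0: weight = 1, length = 1, mean = 1/1 ≈ 1.000
  cycle 1 → 1: weight = 5, length = 1, mean = 5/1 ≈ 5.000
  cycle 0 → 1 → 0: weight = 15, length = 2, mean = 15/2 ≈ 7.500
  cycle 1 → 0 → 1: weight = 15, length = 2, mean = 15/2 ≈ 7.500
Minimum mean = 1.000, attained e.g. along the cycle 0 → 0 with weight 1 and length 1. So λ(A) = 1/1 = 1.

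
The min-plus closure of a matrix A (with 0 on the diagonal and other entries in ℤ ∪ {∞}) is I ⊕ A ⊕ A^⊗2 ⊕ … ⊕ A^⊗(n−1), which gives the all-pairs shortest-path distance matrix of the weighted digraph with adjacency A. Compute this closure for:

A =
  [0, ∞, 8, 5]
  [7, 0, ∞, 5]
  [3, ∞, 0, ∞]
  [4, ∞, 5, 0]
Closure =
  [0, ∞, 8, 5]
  [7, 0, 10, 5]
  [3, ∞, 0, 8]
  [4, ∞, 5, 0]

This is the Floyd-Warshall all-pairs shortest-path computation. For each intermediate vertex k = 0, 1, …, 3, update dist[i][j] ← min(dist[i][j], dist[i][k] + dist[k][j]). The final matrix gives, for each (i, j), the minimum total weight of any directed path from i to j (possibly empty when i = j).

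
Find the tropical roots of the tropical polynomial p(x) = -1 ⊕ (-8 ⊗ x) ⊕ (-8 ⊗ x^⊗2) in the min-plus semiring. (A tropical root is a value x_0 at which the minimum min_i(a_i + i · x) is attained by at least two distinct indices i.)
Roots: {0, 7}

Each tropical root is a break point of the lower envelope of the lines y = a_i + i · x (there are 3 lines, with slopes 0, 1, ..., 2). Only the lines that attain the minimum somewhere contribute to roots; other lines are dominated. Here the surviving (envelope) indices are i = 2, i = 1, i = 0.
Intersections between consecutive envelope lines give the roots: for adjacent envelope indices i < j the intersection is x = (a_i − a_j) / (j − i). Reading off the sorted break points: {0, 7}.
Verification: at each break x_0, at least two indices attain the minimum of min_i(a_i + i · x_0).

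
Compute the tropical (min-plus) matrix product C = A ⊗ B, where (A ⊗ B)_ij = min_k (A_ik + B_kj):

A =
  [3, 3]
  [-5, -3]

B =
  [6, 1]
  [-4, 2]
A ⊗ B =
  [-1, 4]
  [-7, -4]

Apply the min-plus product entry-by-entry:
  C[0][0] = min over k of (A[0][0] + B[0][0] = 3 + 6 = 9, A[0][1] + B[1][0] = 3 + -4 = -1) = -1 (attained at k = 1)
  C[0][1] = min over k of (A[0][0] + B[0][1] = 3 + 1 = 4, A[0][1] + B[1][1] = 3 + 2 = 5) = 4 (attained at k = 0)
  C[1][0] = min over k of (A[1][0] + B[0][0] = -5 + 6 = 1, A[1][1] + B[1][0] = -3 + -4 = -7) = -7 (attained at k = 1)
  C[1][1] = min over k of (A[1][0] + B[0][1] = -5 + 1 = -4, A[1][1] + B[1][1] = -3 + 2 = -1) = -4 (attained at k = 0)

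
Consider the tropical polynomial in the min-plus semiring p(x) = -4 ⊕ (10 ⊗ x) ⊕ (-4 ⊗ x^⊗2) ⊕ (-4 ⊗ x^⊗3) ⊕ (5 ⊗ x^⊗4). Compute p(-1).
p(-1) = -7

A tropical monomial a ⊗ x^⊗i evaluates to a + i · x. Evaluating each term at x = -1:
  Term 0 contributes -4 + 0 · -1 = -4
  Term 1 contributes 10 + 1 · -1 = 9
  Term 2 contributes -4 + 2 · -1 = -6
  Term 3 contributes -4 + 3 · -1 = -7
  Term 4 contributes 5 + 4 · -1 = 1
p(-1) = ⊕ of these = min[-4, 9, -6, -7, 1] = -7.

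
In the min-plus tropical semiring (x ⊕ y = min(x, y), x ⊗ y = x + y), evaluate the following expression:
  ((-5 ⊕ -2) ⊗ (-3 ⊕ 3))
((-5 ⊕ -2) ⊗ (-3 ⊕ 3)) = -8

Expand innermost to outermost. Recall ⊕ takes the minimum of its arguments and ⊗ takes their sum. Working out the expression ((-5 ⊕ -2) ⊗ (-3 ⊕ 3)) gives -8.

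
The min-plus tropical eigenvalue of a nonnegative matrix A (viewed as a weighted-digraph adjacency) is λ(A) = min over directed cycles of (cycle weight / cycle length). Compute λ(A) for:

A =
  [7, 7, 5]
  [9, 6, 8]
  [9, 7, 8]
λ(A) = 6

Enumerate directed cycles and compute their means (weight / length). Sample:
  cycle 0 → 0: weight = 7, length = 1, mean = 7/1 ≈ 7.000
  cycle 1 → 1: weight = 6, length = 1, mean = 6/1 ≈ 6.000
  cycle 2 → 2: weight = 8, length = 1, mean = 8/1 ≈ 8.000
  cycle 0 → 1 → 0: weight = 16, length = 2, mean = 16/2 ≈ 8.000
  cycle 0 → 2 → 0: weight = 14, length = 2, mean = 14/2 ≈ 7.000
  cycle 1 → 0 → 1: weight = 16, length = 2, mean = 16/2 ≈ 8.000
Minimum mean = 6.000, attained e.g. along the cycle 1 → 1 with weight 6 and length 1. So λ(A) = 6/1 = 6.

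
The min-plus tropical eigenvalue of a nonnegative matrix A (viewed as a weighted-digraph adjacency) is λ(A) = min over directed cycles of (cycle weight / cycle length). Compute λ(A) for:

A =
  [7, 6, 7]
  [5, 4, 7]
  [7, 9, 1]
λ(A) = 1

Enumerate directed cycles and compute their means (weight / length). Sample:
  cycle 0 → 0: weight = 7, length = 1, mean = 7/1 ≈ 7.000
  cycle 1 → 1: weight = 4, length = 1, mean = 4/1 ≈ 4.000
  cycle 2 → 2: weight = 1, length = 1, mean = 1/1 ≈ 1.000
  cycle 0 → 1 → 0: weight = 11, length = 2, mean = 11/2 ≈ 5.500
  cycle 0 → 2 → 0: weight = 14, length = 2, mean = 14/2 ≈ 7.000
  cycle 1 → 0 → 1: weight = 11, length = 2, mean = 11/2 ≈ 5.500
Minimum mean = 1.000, attained e.g. along the cycle 2 → 2 with weight 1 and length 1. So λ(A) = 1/1 = 1.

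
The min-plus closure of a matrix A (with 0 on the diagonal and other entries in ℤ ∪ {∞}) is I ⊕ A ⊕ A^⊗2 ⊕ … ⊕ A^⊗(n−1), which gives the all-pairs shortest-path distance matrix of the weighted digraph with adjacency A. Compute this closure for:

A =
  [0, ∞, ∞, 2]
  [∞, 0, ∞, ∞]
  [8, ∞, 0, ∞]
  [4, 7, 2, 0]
Closure =
  [0, 9, 4, 2]
  [∞, 0, ∞, ∞]
  [8, 17, 0, 10]
  [4, 7, 2, 0]

This is the Floyd-Warshall all-pairs shortest-path computation. For each intermediate vertex k = 0, 1, …, 3, update dist[i][j] ← min(dist[i][j], dist[i][k] + dist[k][j]). The final matrix gives, for each (i, j), the minimum total weight of any directed path from i to j (possibly empty when i = j).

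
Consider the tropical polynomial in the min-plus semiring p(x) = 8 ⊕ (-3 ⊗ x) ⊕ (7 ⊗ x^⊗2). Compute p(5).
p(5) = 2

A tropical monomial a ⊗ x^⊗i evaluates to a + i · x. Evaluating each term at x = 5:
  Term 0 contributes 8 + 0 · 5 = 8
  Term 1 contributes -3 + 1 · 5 = 2
  Term 2 contributes 7 + 2 · 5 = 17
p(5) = ⊕ of these = min[8, 2, 17] = 2.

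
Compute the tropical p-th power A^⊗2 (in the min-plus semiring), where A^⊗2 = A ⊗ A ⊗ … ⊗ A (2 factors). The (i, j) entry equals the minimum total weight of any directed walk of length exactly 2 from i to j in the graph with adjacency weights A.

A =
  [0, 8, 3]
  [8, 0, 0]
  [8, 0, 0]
A^⊗2 =
  [0, 3, 3]
  [8, 0, 0]
  [8, 0, 0]

Each entry (A^⊗2)_ij equals the minimum over all length-2 walks i = v_0 → v_1 → … → v_2 = j of Σ_t A[v_t][v_{t+1}]. For example, for (i, j) = (0, 2) we minimise over 3 possible intermediate vertex sequences; the minimum is 3, attained along the walk 0 → 0 → 2.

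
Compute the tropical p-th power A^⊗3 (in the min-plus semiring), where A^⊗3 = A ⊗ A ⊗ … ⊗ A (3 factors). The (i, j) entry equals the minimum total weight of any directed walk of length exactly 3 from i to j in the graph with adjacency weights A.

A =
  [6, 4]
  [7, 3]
A^⊗3 =
  [14, 10]
  [13, 9]

Each entry (A^⊗3)_ij equals the minimum over all length-3 walks i = v_0 → v_1 → … → v_3 = j of Σ_t A[v_t][v_{t+1}]. For example, for (i, j) = (0, 1) we minimise over 4 possible intermediate vertex sequences; the minimum is 10, attained along the walk 0 → 1 → 1 → 1.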